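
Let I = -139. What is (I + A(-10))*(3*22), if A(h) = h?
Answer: -9834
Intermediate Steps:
(I + A(-10))*(3*22) = (-139 - 10)*(3*22) = -149*66 = -9834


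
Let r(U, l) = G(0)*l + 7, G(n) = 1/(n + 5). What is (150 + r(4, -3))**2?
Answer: 611524/25 ≈ 24461.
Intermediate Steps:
G(n) = 1/(5 + n)
r(U, l) = 7 + l/5 (r(U, l) = l/(5 + 0) + 7 = l/5 + 7 = 7 + l/5)
(150 + r(4, -3))**2 = (150 + (7 + (1/5)*(-3)))**2 = (150 + (7 - 3/5))**2 = (150 + 32/5)**2 = (782/5)**2 = 611524/25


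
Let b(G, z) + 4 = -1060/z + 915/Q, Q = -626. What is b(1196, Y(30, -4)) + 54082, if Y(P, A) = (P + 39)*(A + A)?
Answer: 1167932471/21597 ≈ 54078.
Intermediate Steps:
Y(P, A) = 2*A*(39 + P) (Y(P, A) = (39 + P)*(2*A) = 2*A*(39 + P))
b(G, z) = -3419/626 - 1060/z (b(G, z) = -4 + (-1060/z + 915/(-626)) = -4 + (-1060/z + 915*(-1/626)) = -4 + (-1060/z - 915/626) = -4 + (-915/626 - 1060/z) = -3419/626 - 1060/z)
b(1196, Y(30, -4)) + 54082 = (-3419/626 - 1060*(-1/(8*(39 + 30)))) + 54082 = (-3419/626 - 1060/(2*(-4)*69)) + 54082 = (-3419/626 - 1060/(-552)) + 54082 = (-3419/626 - 1060*(-1/552)) + 54082 = (-3419/626 + 265/138) + 54082 = -76483/21597 + 54082 = 1167932471/21597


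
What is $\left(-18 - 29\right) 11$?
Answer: $-517$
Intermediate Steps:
$\left(-18 - 29\right) 11 = \left(-47\right) 11 = -517$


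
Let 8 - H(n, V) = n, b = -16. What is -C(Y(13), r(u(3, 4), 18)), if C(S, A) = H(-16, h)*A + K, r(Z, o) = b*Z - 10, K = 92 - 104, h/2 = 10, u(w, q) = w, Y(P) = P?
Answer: 1404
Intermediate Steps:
h = 20 (h = 2*10 = 20)
H(n, V) = 8 - n
K = -12
r(Z, o) = -10 - 16*Z (r(Z, o) = -16*Z - 10 = -10 - 16*Z)
C(S, A) = -12 + 24*A (C(S, A) = (8 - 1*(-16))*A - 12 = (8 + 16)*A - 12 = 24*A - 12 = -12 + 24*A)
-C(Y(13), r(u(3, 4), 18)) = -(-12 + 24*(-10 - 16*3)) = -(-12 + 24*(-10 - 48)) = -(-12 + 24*(-58)) = -(-12 - 1392) = -1*(-1404) = 1404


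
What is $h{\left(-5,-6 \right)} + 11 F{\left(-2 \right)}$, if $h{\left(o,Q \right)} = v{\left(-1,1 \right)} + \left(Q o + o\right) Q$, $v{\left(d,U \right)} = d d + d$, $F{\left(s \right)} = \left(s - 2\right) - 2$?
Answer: $-216$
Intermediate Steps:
$F{\left(s \right)} = -4 + s$ ($F{\left(s \right)} = \left(-2 + s\right) - 2 = -4 + s$)
$v{\left(d,U \right)} = d + d^{2}$ ($v{\left(d,U \right)} = d^{2} + d = d + d^{2}$)
$h{\left(o,Q \right)} = Q \left(o + Q o\right)$ ($h{\left(o,Q \right)} = - (1 - 1) + \left(Q o + o\right) Q = \left(-1\right) 0 + \left(o + Q o\right) Q = 0 + Q \left(o + Q o\right) = Q \left(o + Q o\right)$)
$h{\left(-5,-6 \right)} + 11 F{\left(-2 \right)} = \left(-6\right) \left(-5\right) \left(1 - 6\right) + 11 \left(-4 - 2\right) = \left(-6\right) \left(-5\right) \left(-5\right) + 11 \left(-6\right) = -150 - 66 = -216$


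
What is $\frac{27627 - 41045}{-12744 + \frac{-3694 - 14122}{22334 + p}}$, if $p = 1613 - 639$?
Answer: $\frac{39093343}{37131871} \approx 1.0528$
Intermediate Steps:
$p = 974$
$\frac{27627 - 41045}{-12744 + \frac{-3694 - 14122}{22334 + p}} = \frac{27627 - 41045}{-12744 + \frac{-3694 - 14122}{22334 + 974}} = - \frac{13418}{-12744 - \frac{17816}{23308}} = - \frac{13418}{-12744 - \frac{4454}{5827}} = - \frac{13418}{- \frac{74263742}{5827}} = \left(-13418\right) \left(- \frac{5827}{74263742}\right) = \frac{39093343}{37131871}$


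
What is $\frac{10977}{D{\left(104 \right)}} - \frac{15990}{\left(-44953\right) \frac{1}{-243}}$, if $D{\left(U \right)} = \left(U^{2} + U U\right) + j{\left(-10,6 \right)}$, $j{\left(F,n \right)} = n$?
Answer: $- \frac{83582514579}{972693014} \approx -85.929$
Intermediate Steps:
$D{\left(U \right)} = 6 + 2 U^{2}$ ($D{\left(U \right)} = \left(U^{2} + U U\right) + 6 = \left(U^{2} + U^{2}\right) + 6 = 2 U^{2} + 6 = 6 + 2 U^{2}$)
$\frac{10977}{D{\left(104 \right)}} - \frac{15990}{\left(-44953\right) \frac{1}{-243}} = \frac{10977}{6 + 2 \cdot 104^{2}} - \frac{15990}{\left(-44953\right) \frac{1}{-243}} = \frac{10977}{6 + 2 \cdot 10816} - \frac{15990}{\left(-44953\right) \left(- \frac{1}{243}\right)} = \frac{10977}{6 + 21632} - \frac{15990}{\frac{44953}{243}} = \frac{10977}{21638} - \frac{3885570}{44953} = - \frac{83582514579}{972693014}$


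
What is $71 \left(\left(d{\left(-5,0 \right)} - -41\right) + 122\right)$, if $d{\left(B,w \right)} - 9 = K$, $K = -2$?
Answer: $12070$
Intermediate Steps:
$d{\left(B,w \right)} = 7$ ($d{\left(B,w \right)} = 9 - 2 = 7$)
$71 \left(\left(d{\left(-5,0 \right)} - -41\right) + 122\right) = 71 \left(\left(7 - -41\right) + 122\right) = 71 \left(\left(7 + 41\right) + 122\right) = 71 \left(48 + 122\right) = 71 \cdot 170 = 12070$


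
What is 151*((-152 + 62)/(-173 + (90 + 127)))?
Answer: -6795/22 ≈ -308.86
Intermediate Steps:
151*((-152 + 62)/(-173 + (90 + 127))) = 151*(-90/(-173 + 217)) = 151*(-90/44) = 151*(-90*1/44) = 151*(-45/22) = -6795/22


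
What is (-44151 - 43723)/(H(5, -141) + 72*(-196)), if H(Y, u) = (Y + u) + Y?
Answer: 87874/14243 ≈ 6.1696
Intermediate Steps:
H(Y, u) = u + 2*Y
(-44151 - 43723)/(H(5, -141) + 72*(-196)) = (-44151 - 43723)/((-141 + 2*5) + 72*(-196)) = -87874/((-141 + 10) - 14112) = -87874/(-131 - 14112) = -87874/(-14243) = -87874*(-1/14243) = 87874/14243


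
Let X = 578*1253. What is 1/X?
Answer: 1/724234 ≈ 1.3808e-6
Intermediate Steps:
X = 724234
1/X = 1/724234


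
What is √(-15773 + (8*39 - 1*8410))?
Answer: I*√23871 ≈ 154.5*I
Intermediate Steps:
√(-15773 + (8*39 - 1*8410)) = √(-15773 + (312 - 8410)) = √(-15773 - 8098) = √(-23871) = I*√23871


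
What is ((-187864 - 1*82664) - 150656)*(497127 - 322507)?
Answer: -73547150080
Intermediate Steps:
((-187864 - 1*82664) - 150656)*(497127 - 322507) = ((-187864 - 82664) - 150656)*174620 = (-270528 - 150656)*174620 = -421184*174620 = -73547150080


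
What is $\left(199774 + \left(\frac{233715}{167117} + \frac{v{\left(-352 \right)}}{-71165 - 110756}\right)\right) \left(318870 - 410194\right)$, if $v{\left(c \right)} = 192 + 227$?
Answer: $- \frac{554664526430097910840}{30402091757} \approx -1.8244 \cdot 10^{10}$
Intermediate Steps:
$v{\left(c \right)} = 419$
$\left(199774 + \left(\frac{233715}{167117} + \frac{v{\left(-352 \right)}}{-71165 - 110756}\right)\right) \left(318870 - 410194\right) = \left(199774 + \left(\frac{233715}{167117} + \frac{419}{-71165 - 110756}\right)\right) \left(318870 - 410194\right) = \left(199774 + \left(233715 \cdot \frac{1}{167117} + \frac{419}{-181921}\right)\right) \left(-91324\right) = \left(199774 + \left(\frac{233715}{167117} + 419 \left(- \frac{1}{181921}\right)\right)\right) \left(-91324\right) = \left(199774 + \left(\frac{233715}{167117} - \frac{419}{181921}\right)\right) \left(-91324\right) = \left(199774 + \frac{42447644492}{30402091757}\right) \left(-91324\right) = \frac{6073589926307410}{30402091757} \left(-91324\right) = - \frac{554664526430097910840}{30402091757}$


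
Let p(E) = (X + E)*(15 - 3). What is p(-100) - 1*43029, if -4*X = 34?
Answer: -44331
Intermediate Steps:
X = -17/2 (X = -¼*34 = -17/2 ≈ -8.5000)
p(E) = -102 + 12*E (p(E) = (-17/2 + E)*(15 - 3) = (-17/2 + E)*12 = -102 + 12*E)
p(-100) - 1*43029 = (-102 + 12*(-100)) - 1*43029 = (-102 - 1200) - 43029 = -1302 - 43029 = -44331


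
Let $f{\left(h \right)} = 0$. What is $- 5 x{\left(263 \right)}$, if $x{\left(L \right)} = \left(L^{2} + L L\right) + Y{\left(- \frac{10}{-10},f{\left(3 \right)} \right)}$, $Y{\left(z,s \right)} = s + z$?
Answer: $-691695$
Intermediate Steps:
$x{\left(L \right)} = 1 + 2 L^{2}$ ($x{\left(L \right)} = \left(L^{2} + L L\right) + \left(0 - \frac{10}{-10}\right) = \left(L^{2} + L^{2}\right) + \left(0 - -1\right) = 2 L^{2} + \left(0 + 1\right) = 2 L^{2} + 1 = 1 + 2 L^{2}$)
$- 5 x{\left(263 \right)} = - 5 \left(1 + 2 \cdot 263^{2}\right) = - 5 \left(1 + 2 \cdot 69169\right) = - 5 \left(1 + 138338\right) = \left(-5\right) 138339 = -691695$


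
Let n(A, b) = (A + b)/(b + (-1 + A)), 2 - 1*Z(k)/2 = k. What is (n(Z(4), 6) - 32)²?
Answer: 900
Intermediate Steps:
Z(k) = 4 - 2*k
n(A, b) = (A + b)/(-1 + A + b)
(n(Z(4), 6) - 32)² = (((4 - 2*4) + 6)/(-1 + (4 - 2*4) + 6) - 32)² = (((4 - 8) + 6)/(-1 + (4 - 8) + 6) - 32)² = ((-4 + 6)/(-1 - 4 + 6) - 32)² = (2/1 - 32)² = (1*2 - 32)² = (2 - 32)² = (-30)² = 900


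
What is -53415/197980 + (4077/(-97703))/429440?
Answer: -112058237314863/415338047991680 ≈ -0.26980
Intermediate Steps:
-53415/197980 + (4077/(-97703))/429440 = -53415*1/197980 + (4077*(-1/97703))*(1/429440) = -10683/39596 - 4077/97703*1/429440 = -10683/39596 - 4077/41957576320 = -112058237314863/415338047991680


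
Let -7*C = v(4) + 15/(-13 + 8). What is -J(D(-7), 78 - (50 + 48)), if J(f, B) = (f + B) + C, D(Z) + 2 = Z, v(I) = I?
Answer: 204/7 ≈ 29.143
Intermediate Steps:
D(Z) = -2 + Z
C = -1/7 (C = -(4 + 15/(-13 + 8))/7 = -(4 + 15/(-5))/7 = -(4 - 1/5*15)/7 = -(4 - 3)/7 = -1/7*1 = -1/7 ≈ -0.14286)
J(f, B) = -1/7 + B + f (J(f, B) = (f + B) - 1/7 = (B + f) - 1/7 = -1/7 + B + f)
-J(D(-7), 78 - (50 + 48)) = -(-1/7 + (78 - (50 + 48)) + (-2 - 7)) = -(-1/7 + (78 - 1*98) - 9) = -(-1/7 + (78 - 98) - 9) = -(-1/7 - 20 - 9) = -1*(-204/7) = 204/7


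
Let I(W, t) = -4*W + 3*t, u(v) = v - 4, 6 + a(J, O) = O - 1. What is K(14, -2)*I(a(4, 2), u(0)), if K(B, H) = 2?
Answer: 16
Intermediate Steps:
a(J, O) = -7 + O (a(J, O) = -6 + (O - 1) = -6 + (-1 + O) = -7 + O)
u(v) = -4 + v
K(14, -2)*I(a(4, 2), u(0)) = 2*(-4*(-7 + 2) + 3*(-4 + 0)) = 2*(-4*(-5) + 3*(-4)) = 2*(20 - 12) = 2*8 = 16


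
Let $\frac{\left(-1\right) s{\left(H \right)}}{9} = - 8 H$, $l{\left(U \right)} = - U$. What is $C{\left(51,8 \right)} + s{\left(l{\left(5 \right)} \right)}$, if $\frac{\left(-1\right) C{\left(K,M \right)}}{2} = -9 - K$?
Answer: $-240$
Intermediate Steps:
$C{\left(K,M \right)} = 18 + 2 K$ ($C{\left(K,M \right)} = - 2 \left(-9 - K\right) = 18 + 2 K$)
$s{\left(H \right)} = 72 H$ ($s{\left(H \right)} = - 9 \left(- 8 H\right) = 72 H$)
$C{\left(51,8 \right)} + s{\left(l{\left(5 \right)} \right)} = \left(18 + 2 \cdot 51\right) + 72 \left(\left(-1\right) 5\right) = \left(18 + 102\right) + 72 \left(-5\right) = 120 - 360 = -240$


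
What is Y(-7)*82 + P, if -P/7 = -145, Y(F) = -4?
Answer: 687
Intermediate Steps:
P = 1015 (P = -7*(-145) = 1015)
Y(-7)*82 + P = -4*82 + 1015 = -328 + 1015 = 687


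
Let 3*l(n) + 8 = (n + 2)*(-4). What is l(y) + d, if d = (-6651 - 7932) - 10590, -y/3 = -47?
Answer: -76099/3 ≈ -25366.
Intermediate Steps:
y = 141 (y = -3*(-47) = 141)
d = -25173 (d = -14583 - 10590 = -25173)
l(n) = -16/3 - 4*n/3 (l(n) = -8/3 + ((n + 2)*(-4))/3 = -8/3 + ((2 + n)*(-4))/3 = -8/3 + (-8 - 4*n)/3 = -8/3 + (-8/3 - 4*n/3) = -16/3 - 4*n/3)
l(y) + d = (-16/3 - 4/3*141) - 25173 = (-16/3 - 188) - 25173 = -580/3 - 25173 = -76099/3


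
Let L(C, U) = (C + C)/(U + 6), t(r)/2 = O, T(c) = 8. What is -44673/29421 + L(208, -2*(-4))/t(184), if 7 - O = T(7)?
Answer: -160595/9807 ≈ -16.376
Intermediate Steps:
O = -1 (O = 7 - 1*8 = 7 - 8 = -1)
t(r) = -2 (t(r) = 2*(-1) = -2)
L(C, U) = 2*C/(6 + U) (L(C, U) = (2*C)/(6 + U) = 2*C/(6 + U))
-44673/29421 + L(208, -2*(-4))/t(184) = -44673/29421 + (2*208/(6 - 2*(-4)))/(-2) = -44673*1/29421 + (2*208/(6 + 8))*(-½) = -14891/9807 + (2*208/14)*(-½) = -14891/9807 + (2*208*(1/14))*(-½) = -14891/9807 + (208/7)*(-½) = -14891/9807 - 104/7 = -160595/9807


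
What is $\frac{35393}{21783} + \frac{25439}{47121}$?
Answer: $\frac{246876810}{114048527} \approx 2.1647$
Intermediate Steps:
$\frac{35393}{21783} + \frac{25439}{47121} = \frac{246876810}{114048527}$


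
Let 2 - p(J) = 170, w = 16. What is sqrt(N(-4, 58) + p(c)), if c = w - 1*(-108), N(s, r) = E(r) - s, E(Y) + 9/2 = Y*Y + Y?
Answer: 3*sqrt(1446)/2 ≈ 57.039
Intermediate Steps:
E(Y) = -9/2 + Y + Y**2 (E(Y) = -9/2 + (Y*Y + Y) = -9/2 + (Y**2 + Y) = -9/2 + (Y + Y**2) = -9/2 + Y + Y**2)
N(s, r) = -9/2 + r + r**2 - s (N(s, r) = (-9/2 + r + r**2) - s = -9/2 + r + r**2 - s)
c = 124 (c = 16 - 1*(-108) = 16 + 108 = 124)
p(J) = -168 (p(J) = 2 - 1*170 = 2 - 170 = -168)
sqrt(N(-4, 58) + p(c)) = sqrt((-9/2 + 58 + 58**2 - 1*(-4)) - 168) = sqrt((-9/2 + 58 + 3364 + 4) - 168) = sqrt(6843/2 - 168) = sqrt(6507/2) = 3*sqrt(1446)/2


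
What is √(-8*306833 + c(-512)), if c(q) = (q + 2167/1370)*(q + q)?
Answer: 2*I*√226635172210/685 ≈ 1390.0*I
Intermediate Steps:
c(q) = 2*q*(2167/1370 + q) (c(q) = (q + 2167*(1/1370))*(2*q) = (q + 2167/1370)*(2*q) = (2167/1370 + q)*(2*q) = 2*q*(2167/1370 + q))
√(-8*306833 + c(-512)) = √(-8*306833 + (1/685)*(-512)*(2167 + 1370*(-512))) = √(-2454664 + (1/685)*(-512)*(2167 - 701440)) = √(-2454664 + (1/685)*(-512)*(-699273)) = √(-2454664 + 358027776/685) = √(-1323417064/685) = 2*I*√226635172210/685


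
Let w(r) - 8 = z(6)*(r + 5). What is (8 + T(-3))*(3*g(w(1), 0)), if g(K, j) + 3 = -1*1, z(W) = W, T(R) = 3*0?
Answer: -96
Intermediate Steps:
T(R) = 0
w(r) = 38 + 6*r (w(r) = 8 + 6*(r + 5) = 8 + 6*(5 + r) = 8 + (30 + 6*r) = 38 + 6*r)
g(K, j) = -4 (g(K, j) = -3 - 1*1 = -3 - 1 = -4)
(8 + T(-3))*(3*g(w(1), 0)) = (8 + 0)*(3*(-4)) = 8*(-12) = -96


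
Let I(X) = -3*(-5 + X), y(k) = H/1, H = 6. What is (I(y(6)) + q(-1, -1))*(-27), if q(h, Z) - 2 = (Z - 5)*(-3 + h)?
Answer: -621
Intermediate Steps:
y(k) = 6 (y(k) = 6/1 = 6*1 = 6)
I(X) = 15 - 3*X
q(h, Z) = 2 + (-5 + Z)*(-3 + h) (q(h, Z) = 2 + (Z - 5)*(-3 + h) = 2 + (-5 + Z)*(-3 + h))
(I(y(6)) + q(-1, -1))*(-27) = ((15 - 3*6) + (17 - 5*(-1) - 3*(-1) - 1*(-1)))*(-27) = ((15 - 18) + (17 + 5 + 3 + 1))*(-27) = (-3 + 26)*(-27) = 23*(-27) = -621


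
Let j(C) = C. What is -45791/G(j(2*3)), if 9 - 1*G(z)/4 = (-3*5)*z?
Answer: -45791/396 ≈ -115.63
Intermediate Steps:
G(z) = 36 + 60*z (G(z) = 36 - 4*(-3*5)*z = 36 - (-60)*z = 36 + 60*z)
-45791/G(j(2*3)) = -45791/(36 + 60*(2*3)) = -45791/(36 + 60*6) = -45791/(36 + 360) = -45791/396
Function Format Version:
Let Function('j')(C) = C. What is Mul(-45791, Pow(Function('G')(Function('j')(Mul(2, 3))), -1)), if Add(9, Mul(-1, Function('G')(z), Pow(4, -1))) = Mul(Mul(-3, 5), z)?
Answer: Rational(-45791, 396) ≈ -115.63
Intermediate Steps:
Function('G')(z) = Add(36, Mul(60, z)) (Function('G')(z) = Add(36, Mul(-4, Mul(Mul(-3, 5), z))) = Add(36, Mul(-4, Mul(-15, z))) = Add(36, Mul(60, z)))
Mul(-45791, Pow(Function('G')(Function('j')(Mul(2, 3))), -1)) = Mul(-45791, Pow(Add(36, Mul(60, Mul(2, 3))), -1)) = Mul(-45791, Pow(Add(36, Mul(60, 6)), -1)) = Mul(-45791, Pow(Add(36, 360), -1)) = Mul(-45791, Pow(396, -1)) = Mul(-45791, Rational(1, 396)) = Rational(-45791, 396)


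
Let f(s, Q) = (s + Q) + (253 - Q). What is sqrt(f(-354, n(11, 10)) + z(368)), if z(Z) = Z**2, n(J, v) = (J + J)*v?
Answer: sqrt(135323) ≈ 367.86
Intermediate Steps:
n(J, v) = 2*J*v (n(J, v) = (2*J)*v = 2*J*v)
f(s, Q) = 253 + s (f(s, Q) = (Q + s) + (253 - Q) = 253 + s)
sqrt(f(-354, n(11, 10)) + z(368)) = sqrt((253 - 354) + 368**2) = sqrt(-101 + 135424) = sqrt(135323)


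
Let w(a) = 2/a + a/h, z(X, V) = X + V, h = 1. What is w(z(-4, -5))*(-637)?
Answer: 52871/9 ≈ 5874.6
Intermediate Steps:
z(X, V) = V + X
w(a) = a + 2/a (w(a) = 2/a + a/1 = 2/a + a*1 = 2/a + a = a + 2/a)
w(z(-4, -5))*(-637) = ((-5 - 4) + 2/(-5 - 4))*(-637) = (-9 + 2/(-9))*(-637) = (-9 + 2*(-1/9))*(-637) = (-9 - 2/9)*(-637) = -83/9*(-637) = 52871/9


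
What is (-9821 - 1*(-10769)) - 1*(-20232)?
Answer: 21180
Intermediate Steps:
(-9821 - 1*(-10769)) - 1*(-20232) = (-9821 + 10769) + 20232 = 948 + 20232 = 21180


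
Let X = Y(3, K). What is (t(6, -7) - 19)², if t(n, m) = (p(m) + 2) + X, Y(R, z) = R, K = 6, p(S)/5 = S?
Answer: 2401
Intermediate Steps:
p(S) = 5*S
X = 3
t(n, m) = 5 + 5*m (t(n, m) = (5*m + 2) + 3 = (2 + 5*m) + 3 = 5 + 5*m)
(t(6, -7) - 19)² = ((5 + 5*(-7)) - 19)² = ((5 - 35) - 19)² = (-30 - 19)² = (-49)² = 2401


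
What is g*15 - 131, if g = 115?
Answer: 1594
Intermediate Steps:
g*15 - 131 = 115*15 - 131 = 1725 - 131 = 1594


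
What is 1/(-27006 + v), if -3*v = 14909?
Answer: -3/95927 ≈ -3.1274e-5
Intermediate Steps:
v = -14909/3 (v = -⅓*14909 = -14909/3 ≈ -4969.7)
1/(-27006 + v) = 1/(-27006 - 14909/3) = 1/(-95927/3) = -3/95927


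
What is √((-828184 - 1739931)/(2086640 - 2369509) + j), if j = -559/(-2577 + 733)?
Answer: √638154876898311079/260805218 ≈ 3.0630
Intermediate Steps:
j = 559/1844 (j = -559/(-1844) = -1/1844*(-559) = 559/1844 ≈ 0.30315)
√((-828184 - 1739931)/(2086640 - 2369509) + j) = √((-828184 - 1739931)/(2086640 - 2369509) + 559/1844) = √(-2568115/(-282869) + 559/1844) = √(-2568115*(-1/282869) + 559/1844) = √(2568115/282869 + 559/1844) = √(4893727831/521610436) = √638154876898311079/260805218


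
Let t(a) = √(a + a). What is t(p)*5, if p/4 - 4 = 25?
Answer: 10*√58 ≈ 76.158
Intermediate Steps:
p = 116 (p = 16 + 4*25 = 16 + 100 = 116)
t(a) = √2*√a (t(a) = √(2*a) = √2*√a)
t(p)*5 = (√2*√116)*5 = (√2*(2*√29))*5 = (2*√58)*5 = 10*√58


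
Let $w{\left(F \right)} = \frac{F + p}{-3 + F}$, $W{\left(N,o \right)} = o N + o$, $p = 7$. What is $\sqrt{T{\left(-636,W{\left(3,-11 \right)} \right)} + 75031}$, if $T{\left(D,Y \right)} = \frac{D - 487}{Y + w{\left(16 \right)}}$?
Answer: $\frac{\sqrt{2513603698}}{183} \approx 273.97$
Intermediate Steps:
$W{\left(N,o \right)} = o + N o$ ($W{\left(N,o \right)} = N o + o = o + N o$)
$w{\left(F \right)} = \frac{7 + F}{-3 + F}$ ($w{\left(F \right)} = \frac{F + 7}{-3 + F} = \frac{7 + F}{-3 + F}$)
$T{\left(D,Y \right)} = \frac{-487 + D}{\frac{23}{13} + Y}$ ($T{\left(D,Y \right)} = \frac{D - 487}{Y + \frac{7 + 16}{-3 + 16}} = \frac{-487 + D}{Y + \frac{1}{13} \cdot 23} = \frac{-487 + D}{Y + \frac{23}{13}} = \frac{-487 + D}{\frac{23}{13} + Y}$)
$\sqrt{T{\left(-636,W{\left(3,-11 \right)} \right)} + 75031} = \sqrt{\frac{13 \left(-487 - 636\right)}{23 + 13 \left(- 11 \left(1 + 3\right)\right)} + 75031} = \sqrt{13 \frac{1}{23 + 13 \left(\left(-11\right) 4\right)} \left(-1123\right) + 75031} = \sqrt{13 \frac{1}{23 + 13 \left(-44\right)} \left(-1123\right) + 75031} = \sqrt{13 \frac{1}{23 - 572} \left(-1123\right) + 75031} = \sqrt{13 \frac{1}{-549} \left(-1123\right) + 75031} = \sqrt{13 \left(- \frac{1}{549}\right) \left(-1123\right) + 75031} = \sqrt{\frac{14599}{549} + 75031} = \sqrt{\frac{41206618}{549}} = \frac{\sqrt{2513603698}}{183}$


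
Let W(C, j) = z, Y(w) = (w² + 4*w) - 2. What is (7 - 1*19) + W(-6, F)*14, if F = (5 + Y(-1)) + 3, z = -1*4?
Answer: -68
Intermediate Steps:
Y(w) = -2 + w² + 4*w
z = -4
F = 3 (F = (5 + (-2 + (-1)² + 4*(-1))) + 3 = (5 + (-2 + 1 - 4)) + 3 = (5 - 5) + 3 = 0 + 3 = 3)
W(C, j) = -4
(7 - 1*19) + W(-6, F)*14 = (7 - 1*19) - 4*14 = (7 - 19) - 56 = -12 - 56 = -68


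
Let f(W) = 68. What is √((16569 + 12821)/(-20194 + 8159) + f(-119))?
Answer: √379819786/2407 ≈ 8.0968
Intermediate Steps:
√((16569 + 12821)/(-20194 + 8159) + f(-119)) = √((16569 + 12821)/(-20194 + 8159) + 68) = √(29390/(-12035) + 68) = √(29390*(-1/12035) + 68) = √(-5878/2407 + 68) = √(157798/2407) = √379819786/2407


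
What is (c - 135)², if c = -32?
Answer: 27889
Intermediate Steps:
(c - 135)² = (-32 - 135)² = (-167)² = 27889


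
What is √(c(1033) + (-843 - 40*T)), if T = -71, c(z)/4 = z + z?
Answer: √10261 ≈ 101.30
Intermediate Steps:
c(z) = 8*z (c(z) = 4*(z + z) = 4*(2*z) = 8*z)
√(c(1033) + (-843 - 40*T)) = √(8*1033 + (-843 - 40*(-71))) = √(8264 + (-843 + 2840)) = √(8264 + 1997) = √10261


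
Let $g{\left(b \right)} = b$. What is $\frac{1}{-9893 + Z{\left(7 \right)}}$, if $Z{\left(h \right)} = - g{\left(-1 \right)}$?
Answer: $- \frac{1}{9892} \approx -0.00010109$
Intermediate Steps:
$Z{\left(h \right)} = 1$ ($Z{\left(h \right)} = \left(-1\right) \left(-1\right) = 1$)
$\frac{1}{-9893 + Z{\left(7 \right)}} = \frac{1}{-9893 + 1} = \frac{1}{-9892} = - \frac{1}{9892}$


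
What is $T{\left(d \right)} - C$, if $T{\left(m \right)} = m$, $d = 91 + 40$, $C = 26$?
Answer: $105$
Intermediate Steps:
$d = 131$
$T{\left(d \right)} - C = 131 - 26 = 105$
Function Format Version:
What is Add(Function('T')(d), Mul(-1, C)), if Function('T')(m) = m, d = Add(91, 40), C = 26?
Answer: 105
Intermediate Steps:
d = 131
Add(Function('T')(d), Mul(-1, C)) = Add(131, Mul(-1, 26)) = Add(131, -26) = 105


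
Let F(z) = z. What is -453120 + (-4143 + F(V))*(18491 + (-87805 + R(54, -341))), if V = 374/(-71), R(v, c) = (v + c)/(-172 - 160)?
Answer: 6766962892807/23572 ≈ 2.8708e+8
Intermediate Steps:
R(v, c) = -c/332 - v/332 (R(v, c) = (c + v)/(-332) = (c + v)*(-1/332) = -c/332 - v/332)
V = -374/71 (V = 374*(-1/71) = -374/71 ≈ -5.2676)
-453120 + (-4143 + F(V))*(18491 + (-87805 + R(54, -341))) = -453120 + (-4143 - 374/71)*(18491 + (-87805 + (-1/332*(-341) - 1/332*54))) = -453120 - 294527*(18491 + (-87805 + (341/332 - 27/166)))/71 = -453120 - 294527*(18491 + (-87805 + 287/332))/71 = -453120 - 294527*(18491 - 29150973/332)/71 = -453120 - 294527/71*(-23011961/332) = -453120 + 6777643837447/23572 = 6766962892807/23572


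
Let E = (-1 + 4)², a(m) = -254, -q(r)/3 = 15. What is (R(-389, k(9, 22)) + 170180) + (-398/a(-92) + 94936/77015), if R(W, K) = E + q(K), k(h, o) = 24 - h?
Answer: 1664189683177/9780905 ≈ 1.7015e+5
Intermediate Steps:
q(r) = -45 (q(r) = -3*15 = -45)
E = 9 (E = 3² = 9)
R(W, K) = -36 (R(W, K) = 9 - 45 = -36)
(R(-389, k(9, 22)) + 170180) + (-398/a(-92) + 94936/77015) = (-36 + 170180) + (-398/(-254) + 94936/77015) = 170144 + (-398*(-1/254) + 94936*(1/77015)) = 170144 + (199/127 + 94936/77015) = 170144 + 27382857/9780905 = 1664189683177/9780905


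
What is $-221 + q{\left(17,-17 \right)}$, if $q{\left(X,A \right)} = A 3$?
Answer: $-272$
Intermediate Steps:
$q{\left(X,A \right)} = 3 A$
$-221 + q{\left(17,-17 \right)} = -221 + 3 \left(-17\right) = -221 - 51 = -272$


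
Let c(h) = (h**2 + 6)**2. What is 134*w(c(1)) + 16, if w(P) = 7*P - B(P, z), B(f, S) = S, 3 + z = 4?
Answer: 45844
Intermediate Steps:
z = 1 (z = -3 + 4 = 1)
c(h) = (6 + h**2)**2
w(P) = -1 + 7*P (w(P) = 7*P - 1*1 = 7*P - 1 = -1 + 7*P)
134*w(c(1)) + 16 = 134*(-1 + 7*(6 + 1**2)**2) + 16 = 134*(-1 + 7*(6 + 1)**2) + 16 = 134*(-1 + 7*7**2) + 16 = 134*(-1 + 7*49) + 16 = 134*(-1 + 343) + 16 = 134*342 + 16 = 45828 + 16 = 45844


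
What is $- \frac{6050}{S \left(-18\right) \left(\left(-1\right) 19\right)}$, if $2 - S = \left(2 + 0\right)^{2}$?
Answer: $\frac{3025}{342} \approx 8.845$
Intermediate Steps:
$S = -2$ ($S = 2 - \left(2 + 0\right)^{2} = 2 - 2^{2} = 2 - 4 = -2$)
$- \frac{6050}{S \left(-18\right) \left(\left(-1\right) 19\right)} = - \frac{6050}{\left(-2\right) \left(-18\right) \left(\left(-1\right) 19\right)} = - \frac{6050}{36 \left(-19\right)} = - \frac{6050}{-684} = \left(-6050\right) \left(- \frac{1}{684}\right) = \frac{3025}{342}$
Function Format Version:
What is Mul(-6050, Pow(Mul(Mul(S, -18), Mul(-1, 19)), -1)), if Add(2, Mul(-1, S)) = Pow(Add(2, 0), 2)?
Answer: Rational(3025, 342) ≈ 8.8450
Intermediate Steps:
S = -2 (S = Add(2, Mul(-1, Pow(Add(2, 0), 2))) = Add(2, Mul(-1, Pow(2, 2))) = Add(2, Mul(-1, 4)) = Add(2, -4) = -2)
Mul(-6050, Pow(Mul(Mul(S, -18), Mul(-1, 19)), -1)) = Mul(-6050, Pow(Mul(Mul(-2, -18), Mul(-1, 19)), -1)) = Mul(-6050, Pow(Mul(36, -19), -1)) = Mul(-6050, Pow(-684, -1)) = Mul(-6050, Rational(-1, 684)) = Rational(3025, 342)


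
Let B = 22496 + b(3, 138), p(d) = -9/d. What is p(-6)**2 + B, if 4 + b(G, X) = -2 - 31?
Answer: 89845/4 ≈ 22461.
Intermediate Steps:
b(G, X) = -37 (b(G, X) = -4 + (-2 - 31) = -4 - 33 = -37)
B = 22459 (B = 22496 - 37 = 22459)
p(-6)**2 + B = (-9/(-6))**2 + 22459 = (-9*(-1/6))**2 + 22459 = (3/2)**2 + 22459 = 9/4 + 22459 = 89845/4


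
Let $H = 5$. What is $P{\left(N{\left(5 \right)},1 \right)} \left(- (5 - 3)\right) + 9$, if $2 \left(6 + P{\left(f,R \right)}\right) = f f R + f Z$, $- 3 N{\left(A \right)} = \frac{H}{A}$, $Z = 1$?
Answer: $\frac{191}{9} \approx 21.222$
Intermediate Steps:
$N{\left(A \right)} = - \frac{5}{3 A}$ ($N{\left(A \right)} = - \frac{5 \frac{1}{A}}{3} = - \frac{5}{3 A}$)
$P{\left(f,R \right)} = -6 + \frac{f}{2} + \frac{R f^{2}}{2}$ ($P{\left(f,R \right)} = -6 + \frac{f f R + f 1}{2} = -6 + \frac{f^{2} R + f}{2} = -6 + \frac{R f^{2} + f}{2} = -6 + \frac{f + R f^{2}}{2} = -6 + \left(\frac{f}{2} + \frac{R f^{2}}{2}\right) = -6 + \frac{f}{2} + \frac{R f^{2}}{2}$)
$P{\left(N{\left(5 \right)},1 \right)} \left(- (5 - 3)\right) + 9 = \left(-6 + \frac{\left(- \frac{5}{3}\right) \frac{1}{5}}{2} + \frac{1}{2} \cdot 1 \left(- \frac{5}{3 \cdot 5}\right)^{2}\right) \left(- (5 - 3)\right) + 9 = \left(-6 + \frac{\left(- \frac{5}{3}\right) \frac{1}{5}}{2} + \frac{1}{2} \cdot 1 \left(\left(- \frac{5}{3}\right) \frac{1}{5}\right)^{2}\right) \left(\left(-1\right) 2\right) + 9 = \left(-6 + \frac{1}{2} \left(- \frac{1}{3}\right) + \frac{1}{2} \cdot 1 \left(- \frac{1}{3}\right)^{2}\right) \left(-2\right) + 9 = \left(-6 - \frac{1}{6} + \frac{1}{2} \cdot 1 \cdot \frac{1}{9}\right) \left(-2\right) + 9 = \left(-6 - \frac{1}{6} + \frac{1}{18}\right) \left(-2\right) + 9 = \left(- \frac{55}{9}\right) \left(-2\right) + 9 = \frac{110}{9} + 9 = \frac{191}{9}$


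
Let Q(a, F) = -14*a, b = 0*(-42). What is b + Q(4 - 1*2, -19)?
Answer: -28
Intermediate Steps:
b = 0
b + Q(4 - 1*2, -19) = 0 - 14*(4 - 1*2) = 0 - 14*(4 - 2) = 0 - 14*2 = 0 - 28 = -28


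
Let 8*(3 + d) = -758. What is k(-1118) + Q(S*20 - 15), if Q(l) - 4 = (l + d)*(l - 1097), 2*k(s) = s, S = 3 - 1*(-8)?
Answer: -96222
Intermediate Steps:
S = 11 (S = 3 + 8 = 11)
d = -391/4 (d = -3 + (⅛)*(-758) = -3 - 379/4 = -391/4 ≈ -97.750)
k(s) = s/2
Q(l) = 4 + (-1097 + l)*(-391/4 + l) (Q(l) = 4 + (l - 391/4)*(l - 1097) = 4 + (-391/4 + l)*(-1097 + l) = 4 + (-1097 + l)*(-391/4 + l))
k(-1118) + Q(S*20 - 15) = (½)*(-1118) + (428943/4 + (11*20 - 15)² - 4779*(11*20 - 15)/4) = -559 + (428943/4 + (220 - 15)² - 4779*(220 - 15)/4) = -559 + (428943/4 + 205² - 4779/4*205) = -559 + (428943/4 + 42025 - 979695/4) = -559 - 95663 = -96222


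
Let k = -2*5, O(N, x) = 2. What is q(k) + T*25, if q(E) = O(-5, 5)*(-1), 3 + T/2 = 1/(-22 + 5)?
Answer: -2634/17 ≈ -154.94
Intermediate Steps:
T = -104/17 (T = -6 + 2/(-22 + 5) = -6 + 2/(-17) = -6 + 2*(-1/17) = -6 - 2/17 = -104/17 ≈ -6.1176)
k = -10
q(E) = -2 (q(E) = 2*(-1) = -2)
q(k) + T*25 = -2 - 104/17*25 = -2 - 2600/17 = -2634/17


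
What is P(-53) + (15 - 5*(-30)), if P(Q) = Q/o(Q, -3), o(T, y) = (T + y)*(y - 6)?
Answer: 83107/504 ≈ 164.89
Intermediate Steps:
o(T, y) = (-6 + y)*(T + y) (o(T, y) = (T + y)*(-6 + y) = (-6 + y)*(T + y))
P(Q) = Q/(27 - 9*Q) (P(Q) = Q/((-3)² - 6*Q - 6*(-3) + Q*(-3)) = Q/(9 - 6*Q + 18 - 3*Q) = Q/(27 - 9*Q))
P(-53) + (15 - 5*(-30)) = (⅑)*(-53)/(3 - 1*(-53)) + (15 - 5*(-30)) = (⅑)*(-53)/(3 + 53) + (15 + 150) = (⅑)*(-53)/56 + 165 = (⅑)*(-53)*(1/56) + 165 = -53/504 + 165 = 83107/504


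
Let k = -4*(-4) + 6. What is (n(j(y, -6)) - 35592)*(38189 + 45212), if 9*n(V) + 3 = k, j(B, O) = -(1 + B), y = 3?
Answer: -26714090909/9 ≈ -2.9682e+9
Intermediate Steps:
k = 22 (k = 16 + 6 = 22)
j(B, O) = -1 - B
n(V) = 19/9 (n(V) = -⅓ + (⅑)*22 = -⅓ + 22/9 = 19/9)
(n(j(y, -6)) - 35592)*(38189 + 45212) = (19/9 - 35592)*(38189 + 45212) = -320309/9*83401 = -26714090909/9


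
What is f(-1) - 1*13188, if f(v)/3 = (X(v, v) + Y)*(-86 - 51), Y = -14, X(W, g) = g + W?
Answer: -6612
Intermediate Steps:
X(W, g) = W + g
f(v) = 5754 - 822*v (f(v) = 3*(((v + v) - 14)*(-86 - 51)) = 3*((2*v - 14)*(-137)) = 3*((-14 + 2*v)*(-137)) = 3*(1918 - 274*v) = 5754 - 822*v)
f(-1) - 1*13188 = (5754 - 822*(-1)) - 1*13188 = (5754 + 822) - 13188 = 6576 - 13188 = -6612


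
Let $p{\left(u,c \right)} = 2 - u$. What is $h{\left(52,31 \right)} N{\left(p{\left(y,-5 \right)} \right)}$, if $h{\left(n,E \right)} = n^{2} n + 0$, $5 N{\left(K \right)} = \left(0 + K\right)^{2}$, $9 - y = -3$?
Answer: $2812160$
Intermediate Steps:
$y = 12$ ($y = 9 - -3 = 9 + 3 = 12$)
$N{\left(K \right)} = \frac{K^{2}}{5}$ ($N{\left(K \right)} = \frac{\left(0 + K\right)^{2}}{5} = \frac{K^{2}}{5}$)
$h{\left(n,E \right)} = n^{3}$ ($h{\left(n,E \right)} = n^{3} + 0 = n^{3}$)
$h{\left(52,31 \right)} N{\left(p{\left(y,-5 \right)} \right)} = 52^{3} \frac{\left(2 - 12\right)^{2}}{5} = 140608 \frac{\left(2 - 12\right)^{2}}{5} = 140608 \frac{\left(-10\right)^{2}}{5} = 140608 \cdot \frac{1}{5} \cdot 100 = 140608 \cdot 20 = 2812160$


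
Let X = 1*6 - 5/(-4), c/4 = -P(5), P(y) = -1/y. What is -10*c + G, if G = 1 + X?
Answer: ¼ ≈ 0.25000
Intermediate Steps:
c = ⅘ (c = 4*(-(-1)/5) = 4*(-1*(-⅕)) = 4*(⅕) = ⅘ ≈ 0.80000)
X = 29/4 (X = 6 - 5*(-¼) = 6 + 5/4 = 29/4 ≈ 7.2500)
G = 33/4 (G = 1 + 29/4 = 33/4 ≈ 8.2500)
-10*c + G = -10*⅘ + 33/4 = -8 + 33/4 = ¼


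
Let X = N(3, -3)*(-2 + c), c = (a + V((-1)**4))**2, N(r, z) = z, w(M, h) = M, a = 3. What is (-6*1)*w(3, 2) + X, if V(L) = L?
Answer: -60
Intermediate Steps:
c = 16 (c = (3 + (-1)**4)**2 = (3 + 1)**2 = 4**2 = 16)
X = -42 (X = -3*(-2 + 16) = -3*14 = -42)
(-6*1)*w(3, 2) + X = -6*1*3 - 42 = -6*3 - 42 = -18 - 42 = -60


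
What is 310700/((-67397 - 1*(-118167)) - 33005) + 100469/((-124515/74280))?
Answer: -1767181575724/29493453 ≈ -59918.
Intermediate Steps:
310700/((-67397 - 1*(-118167)) - 33005) + 100469/((-124515/74280)) = 310700/((-67397 + 118167) - 33005) + 100469/((-124515*1/74280)) = 310700/(50770 - 33005) + 100469/(-8301/4952) = 310700/17765 + 100469*(-4952/8301) = 310700*(1/17765) - 497522488/8301 = 62140/3553 - 497522488/8301 = -1767181575724/29493453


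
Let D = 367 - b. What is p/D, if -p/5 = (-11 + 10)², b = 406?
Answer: 5/39 ≈ 0.12821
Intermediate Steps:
D = -39 (D = 367 - 1*406 = 367 - 406 = -39)
p = -5 (p = -5*(-11 + 10)² = -5*(-1)² = -5*1 = -5)
p/D = -5/(-39) = -5*(-1/39) = 5/39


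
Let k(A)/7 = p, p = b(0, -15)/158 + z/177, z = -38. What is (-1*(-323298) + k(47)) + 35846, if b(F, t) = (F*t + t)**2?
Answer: 10044057851/27966 ≈ 3.5915e+5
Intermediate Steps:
b(F, t) = (t + F*t)**2
p = 33821/27966 (p = ((-15)**2*(1 + 0)**2)/158 - 38/177 = (225*1**2)*(1/158) - 38*1/177 = (225*1)*(1/158) - 38/177 = 225*(1/158) - 38/177 = 225/158 - 38/177 = 33821/27966 ≈ 1.2094)
k(A) = 236747/27966 (k(A) = 7*(33821/27966) = 236747/27966)
(-1*(-323298) + k(47)) + 35846 = (-1*(-323298) + 236747/27966) + 35846 = (323298 + 236747/27966) + 35846 = 9041588615/27966 + 35846 = 10044057851/27966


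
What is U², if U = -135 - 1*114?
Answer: 62001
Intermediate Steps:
U = -249 (U = -135 - 114 = -249)
U² = (-249)² = 62001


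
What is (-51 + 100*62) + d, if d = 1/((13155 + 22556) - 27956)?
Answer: 47685496/7755 ≈ 6149.0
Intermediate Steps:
d = 1/7755 (d = 1/(35711 - 27956) = 1/7755 ≈ 0.00012895)
(-51 + 100*62) + d = (-51 + 100*62) + 1/7755 = (-51 + 6200) + 1/7755 = 6149 + 1/7755 = 47685496/7755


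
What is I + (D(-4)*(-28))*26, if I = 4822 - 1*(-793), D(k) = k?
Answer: 8527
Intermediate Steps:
I = 5615 (I = 4822 + 793 = 5615)
I + (D(-4)*(-28))*26 = 5615 - 4*(-28)*26 = 5615 + 112*26 = 5615 + 2912 = 8527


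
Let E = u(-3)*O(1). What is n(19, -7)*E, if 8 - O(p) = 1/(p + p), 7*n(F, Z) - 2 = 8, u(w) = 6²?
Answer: 2700/7 ≈ 385.71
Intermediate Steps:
u(w) = 36
n(F, Z) = 10/7 (n(F, Z) = 2/7 + (⅐)*8 = 2/7 + 8/7 = 10/7)
O(p) = 8 - 1/(2*p) (O(p) = 8 - 1/(p + p) = 8 - 1/(2*p))
E = 270 (E = 36*(8 - ½/1) = 36*(8 - ½*1) = 36*(8 - ½) = 36*(15/2) = 270)
n(19, -7)*E = (10/7)*270 = 2700/7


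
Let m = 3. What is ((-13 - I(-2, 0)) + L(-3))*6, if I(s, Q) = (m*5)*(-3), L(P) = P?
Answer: 174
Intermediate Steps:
I(s, Q) = -45 (I(s, Q) = (3*5)*(-3) = 15*(-3) = -45)
((-13 - I(-2, 0)) + L(-3))*6 = ((-13 - 1*(-45)) - 3)*6 = ((-13 + 45) - 3)*6 = (32 - 3)*6 = 29*6 = 174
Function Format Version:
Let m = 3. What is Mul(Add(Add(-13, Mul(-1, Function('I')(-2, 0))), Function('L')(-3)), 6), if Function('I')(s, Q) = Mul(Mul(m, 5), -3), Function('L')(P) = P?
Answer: 174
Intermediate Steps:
Function('I')(s, Q) = -45 (Function('I')(s, Q) = Mul(Mul(3, 5), -3) = Mul(15, -3) = -45)
Mul(Add(Add(-13, Mul(-1, Function('I')(-2, 0))), Function('L')(-3)), 6) = Mul(Add(Add(-13, Mul(-1, -45)), -3), 6) = Mul(Add(Add(-13, 45), -3), 6) = Mul(Add(32, -3), 6) = Mul(29, 6) = 174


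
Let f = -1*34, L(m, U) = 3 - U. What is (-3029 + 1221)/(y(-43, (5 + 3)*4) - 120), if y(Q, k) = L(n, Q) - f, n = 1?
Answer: 226/5 ≈ 45.200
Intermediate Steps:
f = -34
y(Q, k) = 37 - Q (y(Q, k) = (3 - Q) - 1*(-34) = (3 - Q) + 34 = 37 - Q)
(-3029 + 1221)/(y(-43, (5 + 3)*4) - 120) = (-3029 + 1221)/((37 - 1*(-43)) - 120) = -1808/((37 + 43) - 120) = -1808/(80 - 120) = -1808/(-40) = -1808*(-1/40) = 226/5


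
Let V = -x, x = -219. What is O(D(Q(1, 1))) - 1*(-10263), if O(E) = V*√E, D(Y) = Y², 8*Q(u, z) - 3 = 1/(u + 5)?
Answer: 165595/16 ≈ 10350.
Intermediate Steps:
Q(u, z) = 3/8 + 1/(8*(5 + u)) (Q(u, z) = 3/8 + 1/(8*(u + 5)) = 3/8 + 1/(8*(5 + u)))
V = 219 (V = -1*(-219) = 219)
O(E) = 219*√E
O(D(Q(1, 1))) - 1*(-10263) = 219*√(((16 + 3*1)/(8*(5 + 1)))²) - 1*(-10263) = 219*√(((⅛)*(16 + 3)/6)²) + 10263 = 219*√(((⅛)*(⅙)*19)²) + 10263 = 219*√((19/48)²) + 10263 = 219*√(361/2304) + 10263 = 219*(19/48) + 10263 = 1387/16 + 10263 = 165595/16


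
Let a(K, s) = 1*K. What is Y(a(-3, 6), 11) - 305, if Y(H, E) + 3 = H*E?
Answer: -341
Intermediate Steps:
a(K, s) = K
Y(H, E) = -3 + E*H (Y(H, E) = -3 + H*E = -3 + E*H)
Y(a(-3, 6), 11) - 305 = (-3 + 11*(-3)) - 305 = (-3 - 33) - 305 = -36 - 305 = -341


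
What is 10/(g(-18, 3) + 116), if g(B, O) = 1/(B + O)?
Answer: 150/1739 ≈ 0.086257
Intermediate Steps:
10/(g(-18, 3) + 116) = 10/(1/(-18 + 3) + 116) = 10/(1/(-15) + 116) = 10/(-1/15 + 116) = 10/(1739/15) = (15/1739)*10 = 150/1739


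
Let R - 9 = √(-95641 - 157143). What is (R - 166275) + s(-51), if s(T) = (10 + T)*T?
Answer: -164175 + 4*I*√15799 ≈ -1.6418e+5 + 502.78*I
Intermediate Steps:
s(T) = T*(10 + T)
R = 9 + 4*I*√15799 (R = 9 + √(-95641 - 157143) = 9 + √(-252784) = 9 + 4*I*√15799 ≈ 9.0 + 502.78*I)
(R - 166275) + s(-51) = ((9 + 4*I*√15799) - 166275) - 51*(10 - 51) = (-166266 + 4*I*√15799) - 51*(-41) = (-166266 + 4*I*√15799) + 2091 = -164175 + 4*I*√15799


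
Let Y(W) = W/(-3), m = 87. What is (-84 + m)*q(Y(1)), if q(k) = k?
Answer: -1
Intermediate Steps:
Y(W) = -W/3 (Y(W) = W*(-1/3) = -W/3)
(-84 + m)*q(Y(1)) = (-84 + 87)*(-1/3*1) = 3*(-1/3) = -1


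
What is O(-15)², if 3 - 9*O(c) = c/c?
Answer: 4/81 ≈ 0.049383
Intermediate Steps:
O(c) = 2/9 (O(c) = ⅓ - c/(9*c) = ⅓ - ⅑*1 = ⅓ - ⅑ = 2/9)
O(-15)² = (2/9)² = 4/81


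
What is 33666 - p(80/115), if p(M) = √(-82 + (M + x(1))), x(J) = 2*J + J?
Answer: 33666 - I*√41423/23 ≈ 33666.0 - 8.849*I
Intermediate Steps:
x(J) = 3*J
p(M) = √(-79 + M) (p(M) = √(-82 + (M + 3*1)) = √(-82 + (M + 3)) = √(-82 + (3 + M)) = √(-79 + M))
33666 - p(80/115) = 33666 - √(-79 + 80/115) = 33666 - √(-79 + 80*(1/115)) = 33666 - √(-79 + 16/23) = 33666 - √(-1801/23) = 33666 - I*√41423/23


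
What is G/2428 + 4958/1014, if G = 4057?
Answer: 8075911/1230996 ≈ 6.5605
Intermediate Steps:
G/2428 + 4958/1014 = 4057/2428 + 4958/1014 = 4057*(1/2428) + 4958*(1/1014) = 4057/2428 + 2479/507 = 8075911/1230996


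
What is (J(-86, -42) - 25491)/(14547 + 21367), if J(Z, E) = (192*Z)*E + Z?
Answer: 667927/35914 ≈ 18.598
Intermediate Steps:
J(Z, E) = Z + 192*E*Z (J(Z, E) = 192*E*Z + Z = Z + 192*E*Z)
(J(-86, -42) - 25491)/(14547 + 21367) = (-86*(1 + 192*(-42)) - 25491)/(14547 + 21367) = (-86*(1 - 8064) - 25491)/35914 = (-86*(-8063) - 25491)*(1/35914) = (693418 - 25491)*(1/35914) = 667927*(1/35914) = 667927/35914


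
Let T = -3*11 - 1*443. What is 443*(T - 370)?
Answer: -374778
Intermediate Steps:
T = -476 (T = -33 - 443 = -476)
443*(T - 370) = 443*(-476 - 370) = 443*(-846) = -374778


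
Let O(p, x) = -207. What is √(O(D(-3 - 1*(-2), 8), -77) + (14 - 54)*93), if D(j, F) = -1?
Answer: I*√3927 ≈ 62.666*I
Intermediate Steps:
√(O(D(-3 - 1*(-2), 8), -77) + (14 - 54)*93) = √(-207 + (14 - 54)*93) = √(-207 - 40*93) = √(-207 - 3720) = √(-3927) = I*√3927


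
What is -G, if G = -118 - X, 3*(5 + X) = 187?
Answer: 526/3 ≈ 175.33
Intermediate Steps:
X = 172/3 (X = -5 + (⅓)*187 = -5 + 187/3 = 172/3 ≈ 57.333)
G = -526/3 (G = -118 - 1*172/3 = -118 - 172/3 = -526/3 ≈ -175.33)
-G = -1*(-526/3) = 526/3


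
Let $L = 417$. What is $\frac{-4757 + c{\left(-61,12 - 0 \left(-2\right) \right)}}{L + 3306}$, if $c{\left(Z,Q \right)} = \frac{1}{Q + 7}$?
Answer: $- \frac{90382}{70737} \approx -1.2777$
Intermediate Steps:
$c{\left(Z,Q \right)} = \frac{1}{7 + Q}$
$\frac{-4757 + c{\left(-61,12 - 0 \left(-2\right) \right)}}{L + 3306} = \frac{-4757 + \frac{1}{7 + \left(12 - 0 \left(-2\right)\right)}}{417 + 3306} = \frac{-4757 + \frac{1}{7 + \left(12 - 0\right)}}{3723} = \left(-4757 + \frac{1}{7 + \left(12 + 0\right)}\right) \frac{1}{3723} = \left(-4757 + \frac{1}{7 + 12}\right) \frac{1}{3723} = \left(-4757 + \frac{1}{19}\right) \frac{1}{3723} = \left(- \frac{90382}{19}\right) \frac{1}{3723} = - \frac{90382}{70737}$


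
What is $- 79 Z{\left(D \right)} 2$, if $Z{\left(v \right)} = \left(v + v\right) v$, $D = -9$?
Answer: $-25596$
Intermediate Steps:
$Z{\left(v \right)} = 2 v^{2}$ ($Z{\left(v \right)} = 2 v v = 2 v^{2}$)
$- 79 Z{\left(D \right)} 2 = - 79 \cdot 2 \left(-9\right)^{2} \cdot 2 = - 79 \cdot 2 \cdot 81 \cdot 2 = \left(-79\right) 162 \cdot 2 = \left(-12798\right) 2 = -25596$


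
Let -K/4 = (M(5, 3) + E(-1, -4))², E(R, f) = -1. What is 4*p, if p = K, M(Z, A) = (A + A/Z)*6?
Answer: -169744/25 ≈ -6789.8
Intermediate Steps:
M(Z, A) = 6*A + 6*A/Z
K = -42436/25 (K = -4*(6*3*(1 + 5)/5 - 1)² = -4*(6*3*(⅕)*6 - 1)² = -4*(108/5 - 1)² = -4*(103/5)² = -4*10609/25 = -42436/25 ≈ -1697.4)
p = -42436/25 ≈ -1697.4
4*p = 4*(-42436/25) = -169744/25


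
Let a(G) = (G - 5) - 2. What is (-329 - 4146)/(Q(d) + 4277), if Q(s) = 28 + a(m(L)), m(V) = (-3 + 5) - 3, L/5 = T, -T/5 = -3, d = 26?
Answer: -4475/4297 ≈ -1.0414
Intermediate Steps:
T = 15 (T = -5*(-3) = 15)
L = 75 (L = 5*15 = 75)
m(V) = -1 (m(V) = 2 - 3 = -1)
a(G) = -7 + G (a(G) = (-5 + G) - 2 = -7 + G)
Q(s) = 20 (Q(s) = 28 + (-7 - 1) = 28 - 8 = 20)
(-329 - 4146)/(Q(d) + 4277) = (-329 - 4146)/(20 + 4277) = -4475/4297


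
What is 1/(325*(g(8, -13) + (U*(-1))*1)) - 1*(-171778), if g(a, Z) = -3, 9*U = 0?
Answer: 167483549/975 ≈ 1.7178e+5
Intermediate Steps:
U = 0 (U = (⅑)*0 = 0)
1/(325*(g(8, -13) + (U*(-1))*1)) - 1*(-171778) = 1/(325*(-3 + (0*(-1))*1)) - 1*(-171778) = 1/(325*(-3 + 0*1)) + 171778 = 1/(325*(-3 + 0)) + 171778 = 1/(325*(-3)) + 171778 = 1/(-975) + 171778 = -1/975 + 171778 = 167483549/975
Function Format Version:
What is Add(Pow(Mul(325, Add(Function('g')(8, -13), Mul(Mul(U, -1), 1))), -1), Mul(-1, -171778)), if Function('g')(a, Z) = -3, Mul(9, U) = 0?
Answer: Rational(167483549, 975) ≈ 1.7178e+5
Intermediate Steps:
U = 0 (U = Mul(Rational(1, 9), 0) = 0)
Add(Pow(Mul(325, Add(Function('g')(8, -13), Mul(Mul(U, -1), 1))), -1), Mul(-1, -171778)) = Add(Pow(Mul(325, Add(-3, Mul(Mul(0, -1), 1))), -1), Mul(-1, -171778)) = Add(Pow(Mul(325, Add(-3, Mul(0, 1))), -1), 171778) = Add(Pow(Mul(325, Add(-3, 0)), -1), 171778) = Add(Pow(Mul(325, -3), -1), 171778) = Add(Pow(-975, -1), 171778) = Add(Rational(-1, 975), 171778) = Rational(167483549, 975)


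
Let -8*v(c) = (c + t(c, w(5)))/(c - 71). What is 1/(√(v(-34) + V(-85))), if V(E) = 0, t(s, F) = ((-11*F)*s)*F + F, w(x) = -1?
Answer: 2*√7910/113 ≈ 1.5741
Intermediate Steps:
t(s, F) = F - 11*s*F² (t(s, F) = (-11*F*s)*F + F = -11*s*F² + F = F - 11*s*F²)
v(c) = -(-1 - 10*c)/(8*(-71 + c)) (v(c) = -(c - (1 - 11*(-1)*c))/(8*(c - 71)) = -(c - (1 + 11*c))/(8*(-71 + c)) = -(c + (-1 - 11*c))/(8*(-71 + c)) = -(-1 - 10*c)/(8*(-71 + c)))
1/(√(v(-34) + V(-85))) = 1/(√((1 + 10*(-34))/(8*(-71 - 34)) + 0)) = 1/(√((⅛)*(1 - 340)/(-105) + 0)) = 1/(√((⅛)*(-1/105)*(-339) + 0)) = 1/(√(113/280 + 0)) = 1/(√(113/280)) = 1/(√7910/140) = 2*√7910/113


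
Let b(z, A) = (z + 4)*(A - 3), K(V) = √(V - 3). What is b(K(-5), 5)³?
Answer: -256 + 640*I*√2 ≈ -256.0 + 905.1*I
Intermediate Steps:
K(V) = √(-3 + V)
b(z, A) = (-3 + A)*(4 + z) (b(z, A) = (4 + z)*(-3 + A) = (-3 + A)*(4 + z))
b(K(-5), 5)³ = (-12 - 3*√(-3 - 5) + 4*5 + 5*√(-3 - 5))³ = (-12 - 6*I*√2 + 20 + 5*√(-8))³ = (-12 - 6*I*√2 + 20 + 5*(2*I*√2))³ = (-12 - 6*I*√2 + 20 + 10*I*√2)³ = (8 + 4*I*√2)³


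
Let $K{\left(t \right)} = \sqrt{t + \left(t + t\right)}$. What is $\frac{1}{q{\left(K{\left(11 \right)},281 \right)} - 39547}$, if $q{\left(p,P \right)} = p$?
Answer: $- \frac{39547}{1563965176} - \frac{\sqrt{33}}{1563965176} \approx -2.529 \cdot 10^{-5}$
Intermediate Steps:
$K{\left(t \right)} = \sqrt{3} \sqrt{t}$ ($K{\left(t \right)} = \sqrt{t + 2 t} = \sqrt{3 t} = \sqrt{3} \sqrt{t}$)
$\frac{1}{q{\left(K{\left(11 \right)},281 \right)} - 39547} = \frac{1}{\sqrt{3} \sqrt{11} - 39547} = \frac{1}{\sqrt{33} - 39547} = \frac{1}{-39547 + \sqrt{33}}$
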